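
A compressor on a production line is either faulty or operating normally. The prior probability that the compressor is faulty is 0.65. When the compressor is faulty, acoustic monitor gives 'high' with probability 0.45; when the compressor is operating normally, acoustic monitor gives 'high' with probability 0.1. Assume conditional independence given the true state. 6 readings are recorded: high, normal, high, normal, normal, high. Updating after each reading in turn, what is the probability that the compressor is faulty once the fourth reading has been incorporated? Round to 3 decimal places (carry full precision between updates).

After 'high': P(faulty) = 0.45·0.6500 / (0.45·0.6500 + 0.1·0.3500) ≈ 0.8931
After 'normal': P(faulty) = 0.55·0.8931 / (0.55·0.8931 + 0.9·0.1069) ≈ 0.8363
After 'high': P(faulty) = 0.45·0.8363 / (0.45·0.8363 + 0.1·0.1637) ≈ 0.9583
After 'normal': P(faulty) = 0.55·0.9583 / (0.55·0.9583 + 0.9·0.0417) ≈ 0.9335

0.934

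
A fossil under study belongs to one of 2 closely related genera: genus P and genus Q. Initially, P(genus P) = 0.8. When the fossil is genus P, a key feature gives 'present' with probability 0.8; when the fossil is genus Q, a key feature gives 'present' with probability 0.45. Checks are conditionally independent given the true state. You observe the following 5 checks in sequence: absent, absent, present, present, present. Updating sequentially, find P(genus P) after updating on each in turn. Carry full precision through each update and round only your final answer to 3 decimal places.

0.748

After 'absent': P(genus P) = 0.2·0.8000 / (0.2·0.8000 + 0.55·0.2000) ≈ 0.5926
After 'absent': P(genus P) = 0.2·0.5926 / (0.2·0.5926 + 0.55·0.4074) ≈ 0.3459
After 'present': P(genus P) = 0.8·0.3459 / (0.8·0.3459 + 0.45·0.6541) ≈ 0.4846
After 'present': P(genus P) = 0.8·0.4846 / (0.8·0.4846 + 0.45·0.5154) ≈ 0.6257
After 'present': P(genus P) = 0.8·0.6257 / (0.8·0.6257 + 0.45·0.3743) ≈ 0.7482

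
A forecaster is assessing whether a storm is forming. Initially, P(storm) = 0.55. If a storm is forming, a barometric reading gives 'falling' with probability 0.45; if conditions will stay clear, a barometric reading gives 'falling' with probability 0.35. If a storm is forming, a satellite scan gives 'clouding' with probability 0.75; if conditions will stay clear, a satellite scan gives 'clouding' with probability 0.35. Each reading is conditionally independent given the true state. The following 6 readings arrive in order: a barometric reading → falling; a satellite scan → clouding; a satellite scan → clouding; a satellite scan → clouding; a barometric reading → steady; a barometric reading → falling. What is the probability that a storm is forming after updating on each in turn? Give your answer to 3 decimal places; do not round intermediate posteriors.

0.944

Each posterior becomes the prior for the next update.
After a barometric reading='falling': P(storm) = 0.45·0.5500 / (0.45·0.5500 + 0.35·0.4500) ≈ 0.6111
After a satellite scan='clouding': P(storm) = 0.75·0.6111 / (0.75·0.6111 + 0.35·0.3889) ≈ 0.7710
After a satellite scan='clouding': P(storm) = 0.75·0.7710 / (0.75·0.7710 + 0.35·0.2290) ≈ 0.8783
After a satellite scan='clouding': P(storm) = 0.75·0.8783 / (0.75·0.8783 + 0.35·0.1217) ≈ 0.9393
After a barometric reading='steady': P(storm) = 0.55·0.9393 / (0.55·0.9393 + 0.65·0.0607) ≈ 0.9290
After a barometric reading='falling': P(storm) = 0.45·0.9290 / (0.45·0.9290 + 0.35·0.0710) ≈ 0.9439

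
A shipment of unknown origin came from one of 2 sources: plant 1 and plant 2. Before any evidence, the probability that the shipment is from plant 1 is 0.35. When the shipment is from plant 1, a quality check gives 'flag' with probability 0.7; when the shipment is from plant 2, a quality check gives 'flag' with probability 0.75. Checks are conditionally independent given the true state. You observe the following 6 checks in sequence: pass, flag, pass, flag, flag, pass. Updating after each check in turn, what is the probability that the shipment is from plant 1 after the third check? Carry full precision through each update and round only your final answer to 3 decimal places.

0.420

After 'pass': P(plant 1) = 0.3·0.3500 / (0.3·0.3500 + 0.25·0.6500) ≈ 0.3925
After 'flag': P(plant 1) = 0.7·0.3925 / (0.7·0.3925 + 0.75·0.6075) ≈ 0.3762
After 'pass': P(plant 1) = 0.3·0.3762 / (0.3·0.3762 + 0.25·0.6238) ≈ 0.4199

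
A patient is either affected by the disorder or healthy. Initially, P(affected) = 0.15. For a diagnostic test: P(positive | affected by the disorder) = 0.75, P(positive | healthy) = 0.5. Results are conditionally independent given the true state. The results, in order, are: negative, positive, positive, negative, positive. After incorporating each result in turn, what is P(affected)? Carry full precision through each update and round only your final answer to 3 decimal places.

0.130

Apply Bayes' rule sequentially, carrying P(affected) forward.
After 'negative': P(affected) = 0.25·0.1500 / (0.25·0.1500 + 0.5·0.8500) ≈ 0.0811
After 'positive': P(affected) = 0.75·0.0811 / (0.75·0.0811 + 0.5·0.9189) ≈ 0.1169
After 'positive': P(affected) = 0.75·0.1169 / (0.75·0.1169 + 0.5·0.8831) ≈ 0.1656
After 'negative': P(affected) = 0.25·0.1656 / (0.25·0.1656 + 0.5·0.8344) ≈ 0.0903
After 'positive': P(affected) = 0.75·0.0903 / (0.75·0.0903 + 0.5·0.9097) ≈ 0.1296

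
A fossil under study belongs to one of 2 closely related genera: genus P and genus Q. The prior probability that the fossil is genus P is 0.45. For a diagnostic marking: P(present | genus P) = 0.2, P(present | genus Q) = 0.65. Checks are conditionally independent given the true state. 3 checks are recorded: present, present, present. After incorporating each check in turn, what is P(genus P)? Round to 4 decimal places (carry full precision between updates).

After 'present': P(genus P) = 0.2·0.4500 / (0.2·0.4500 + 0.65·0.5500) ≈ 0.2011
After 'present': P(genus P) = 0.2·0.2011 / (0.2·0.2011 + 0.65·0.7989) ≈ 0.0719
After 'present': P(genus P) = 0.2·0.0719 / (0.2·0.0719 + 0.65·0.9281) ≈ 0.0233

0.0233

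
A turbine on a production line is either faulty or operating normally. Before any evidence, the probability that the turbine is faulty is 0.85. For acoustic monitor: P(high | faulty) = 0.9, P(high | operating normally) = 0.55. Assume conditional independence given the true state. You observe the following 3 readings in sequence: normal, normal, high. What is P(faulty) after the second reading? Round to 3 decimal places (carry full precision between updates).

0.219

After 'normal': P(faulty) = 0.1·0.8500 / (0.1·0.8500 + 0.45·0.1500) ≈ 0.5574
After 'normal': P(faulty) = 0.1·0.5574 / (0.1·0.5574 + 0.45·0.4426) ≈ 0.2186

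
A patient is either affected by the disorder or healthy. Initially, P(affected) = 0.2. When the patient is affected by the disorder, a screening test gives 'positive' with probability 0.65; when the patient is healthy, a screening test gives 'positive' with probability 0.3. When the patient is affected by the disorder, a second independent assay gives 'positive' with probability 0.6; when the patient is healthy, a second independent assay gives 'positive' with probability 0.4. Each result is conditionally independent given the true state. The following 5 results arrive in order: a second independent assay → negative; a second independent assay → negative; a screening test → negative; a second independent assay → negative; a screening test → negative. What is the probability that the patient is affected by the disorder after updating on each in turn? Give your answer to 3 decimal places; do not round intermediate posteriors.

0.018

After a second independent assay='negative': P(affected) = 0.4·0.2000 / (0.4·0.2000 + 0.6·0.8000) ≈ 0.1429
After a second independent assay='negative': P(affected) = 0.4·0.1429 / (0.4·0.1429 + 0.6·0.8571) ≈ 0.1000
After a screening test='negative': P(affected) = 0.35·0.1000 / (0.35·0.1000 + 0.7·0.9000) ≈ 0.0526
After a second independent assay='negative': P(affected) = 0.4·0.0526 / (0.4·0.0526 + 0.6·0.9474) ≈ 0.0357
After a screening test='negative': P(affected) = 0.35·0.0357 / (0.35·0.0357 + 0.7·0.9643) ≈ 0.0182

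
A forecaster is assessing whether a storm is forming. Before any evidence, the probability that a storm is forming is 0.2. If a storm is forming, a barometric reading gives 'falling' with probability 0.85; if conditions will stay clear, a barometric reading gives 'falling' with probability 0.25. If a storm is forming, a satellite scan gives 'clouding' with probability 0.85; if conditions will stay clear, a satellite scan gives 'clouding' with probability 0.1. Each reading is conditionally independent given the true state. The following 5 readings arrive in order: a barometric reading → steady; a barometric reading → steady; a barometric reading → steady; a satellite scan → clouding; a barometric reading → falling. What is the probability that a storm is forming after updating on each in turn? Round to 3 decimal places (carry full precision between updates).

After a barometric reading='steady': P(storm) = 0.15·0.2000 / (0.15·0.2000 + 0.75·0.8000) ≈ 0.0476
After a barometric reading='steady': P(storm) = 0.15·0.0476 / (0.15·0.0476 + 0.75·0.9524) ≈ 0.0099
After a barometric reading='steady': P(storm) = 0.15·0.0099 / (0.15·0.0099 + 0.75·0.9901) ≈ 0.0020
After a satellite scan='clouding': P(storm) = 0.85·0.0020 / (0.85·0.0020 + 0.1·0.9980) ≈ 0.0167
After a barometric reading='falling': P(storm) = 0.85·0.0167 / (0.85·0.0167 + 0.25·0.9833) ≈ 0.0546

0.055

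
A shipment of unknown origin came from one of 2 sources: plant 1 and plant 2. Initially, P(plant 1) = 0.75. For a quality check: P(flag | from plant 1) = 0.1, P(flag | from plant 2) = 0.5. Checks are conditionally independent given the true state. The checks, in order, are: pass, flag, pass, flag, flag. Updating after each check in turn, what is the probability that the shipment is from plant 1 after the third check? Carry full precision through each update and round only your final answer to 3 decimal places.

After 'pass': P(plant 1) = 0.9·0.7500 / (0.9·0.7500 + 0.5·0.2500) ≈ 0.8438
After 'flag': P(plant 1) = 0.1·0.8438 / (0.1·0.8438 + 0.5·0.1562) ≈ 0.5192
After 'pass': P(plant 1) = 0.9·0.5192 / (0.9·0.5192 + 0.5·0.4808) ≈ 0.6603

0.660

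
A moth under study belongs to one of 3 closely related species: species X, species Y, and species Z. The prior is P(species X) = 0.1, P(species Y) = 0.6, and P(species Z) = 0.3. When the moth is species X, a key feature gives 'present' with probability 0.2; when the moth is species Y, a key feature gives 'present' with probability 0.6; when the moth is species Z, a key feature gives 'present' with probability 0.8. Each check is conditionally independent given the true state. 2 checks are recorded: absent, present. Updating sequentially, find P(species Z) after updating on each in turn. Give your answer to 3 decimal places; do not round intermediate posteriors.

After 'absent': normaliser = 0.8·0.1000 + 0.4·0.6000 + 0.2·0.3000; P(species X) ≈ 0.2105, P(species Y) ≈ 0.6316, P(species Z) ≈ 0.1579
After 'present': normaliser = 0.2·0.2105 + 0.6·0.6316 + 0.8·0.1579; P(species X) ≈ 0.0769, P(species Y) ≈ 0.6923, P(species Z) ≈ 0.2308

0.231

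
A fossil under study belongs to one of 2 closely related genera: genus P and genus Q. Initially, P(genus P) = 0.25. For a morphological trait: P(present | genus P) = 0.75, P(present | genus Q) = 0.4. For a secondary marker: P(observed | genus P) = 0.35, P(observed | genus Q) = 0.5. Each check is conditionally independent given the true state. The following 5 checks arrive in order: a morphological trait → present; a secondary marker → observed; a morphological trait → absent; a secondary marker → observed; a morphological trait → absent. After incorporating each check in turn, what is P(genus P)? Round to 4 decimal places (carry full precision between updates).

0.0505

Each posterior becomes the prior for the next update.
After a morphological trait='present': P(genus P) = 0.75·0.2500 / (0.75·0.2500 + 0.4·0.7500) ≈ 0.3846
After a secondary marker='observed': P(genus P) = 0.35·0.3846 / (0.35·0.3846 + 0.5·0.6154) ≈ 0.3043
After a morphological trait='absent': P(genus P) = 0.25·0.3043 / (0.25·0.3043 + 0.6·0.6957) ≈ 0.1542
After a secondary marker='observed': P(genus P) = 0.35·0.1542 / (0.35·0.1542 + 0.5·0.8458) ≈ 0.1132
After a morphological trait='absent': P(genus P) = 0.25·0.1132 / (0.25·0.1132 + 0.6·0.8868) ≈ 0.0505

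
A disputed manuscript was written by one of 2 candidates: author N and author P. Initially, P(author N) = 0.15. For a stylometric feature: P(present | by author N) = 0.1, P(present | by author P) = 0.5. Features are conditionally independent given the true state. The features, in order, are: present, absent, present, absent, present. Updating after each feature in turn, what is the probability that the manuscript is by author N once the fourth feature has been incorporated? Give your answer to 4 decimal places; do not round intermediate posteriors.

Apply Bayes' rule sequentially, carrying P(author N) forward.
After 'present': P(author N) = 0.1·0.1500 / (0.1·0.1500 + 0.5·0.8500) ≈ 0.0341
After 'absent': P(author N) = 0.9·0.0341 / (0.9·0.0341 + 0.5·0.9659) ≈ 0.0597
After 'present': P(author N) = 0.1·0.0597 / (0.1·0.0597 + 0.5·0.9403) ≈ 0.0125
After 'absent': P(author N) = 0.9·0.0125 / (0.9·0.0125 + 0.5·0.9875) ≈ 0.0224

0.0224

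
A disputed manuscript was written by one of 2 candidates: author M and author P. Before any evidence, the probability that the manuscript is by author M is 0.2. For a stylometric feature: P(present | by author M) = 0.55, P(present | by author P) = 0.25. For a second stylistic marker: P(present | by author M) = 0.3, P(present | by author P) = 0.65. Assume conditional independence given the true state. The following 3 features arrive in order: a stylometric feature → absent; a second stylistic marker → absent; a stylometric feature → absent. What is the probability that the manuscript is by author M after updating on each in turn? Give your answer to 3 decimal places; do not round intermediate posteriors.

0.153

Each posterior becomes the prior for the next update.
After a stylometric feature='absent': P(author M) = 0.45·0.2000 / (0.45·0.2000 + 0.75·0.8000) ≈ 0.1304
After a second stylistic marker='absent': P(author M) = 0.7·0.1304 / (0.7·0.1304 + 0.35·0.8696) ≈ 0.2308
After a stylometric feature='absent': P(author M) = 0.45·0.2308 / (0.45·0.2308 + 0.75·0.7692) ≈ 0.1525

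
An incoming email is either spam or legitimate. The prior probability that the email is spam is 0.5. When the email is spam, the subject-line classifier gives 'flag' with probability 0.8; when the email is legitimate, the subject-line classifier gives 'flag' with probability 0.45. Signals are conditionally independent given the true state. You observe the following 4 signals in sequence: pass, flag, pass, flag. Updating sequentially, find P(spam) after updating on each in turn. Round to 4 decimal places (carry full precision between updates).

Apply Bayes' rule sequentially, carrying P(spam) forward.
After 'pass': P(spam) = 0.2·0.5000 / (0.2·0.5000 + 0.55·0.5000) ≈ 0.2667
After 'flag': P(spam) = 0.8·0.2667 / (0.8·0.2667 + 0.45·0.7333) ≈ 0.3926
After 'pass': P(spam) = 0.2·0.3926 / (0.2·0.3926 + 0.55·0.6074) ≈ 0.1903
After 'flag': P(spam) = 0.8·0.1903 / (0.8·0.1903 + 0.45·0.8097) ≈ 0.2947

0.2947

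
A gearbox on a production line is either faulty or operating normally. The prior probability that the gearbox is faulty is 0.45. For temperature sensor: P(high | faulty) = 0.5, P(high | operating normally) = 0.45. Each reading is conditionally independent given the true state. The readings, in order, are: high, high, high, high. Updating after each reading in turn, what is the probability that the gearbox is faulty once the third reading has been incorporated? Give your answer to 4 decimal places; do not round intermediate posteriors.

0.5288

Apply Bayes' rule sequentially, carrying P(faulty) forward.
After 'high': P(faulty) = 0.5·0.4500 / (0.5·0.4500 + 0.45·0.5500) ≈ 0.4762
After 'high': P(faulty) = 0.5·0.4762 / (0.5·0.4762 + 0.45·0.5238) ≈ 0.5025
After 'high': P(faulty) = 0.5·0.5025 / (0.5·0.5025 + 0.45·0.4975) ≈ 0.5288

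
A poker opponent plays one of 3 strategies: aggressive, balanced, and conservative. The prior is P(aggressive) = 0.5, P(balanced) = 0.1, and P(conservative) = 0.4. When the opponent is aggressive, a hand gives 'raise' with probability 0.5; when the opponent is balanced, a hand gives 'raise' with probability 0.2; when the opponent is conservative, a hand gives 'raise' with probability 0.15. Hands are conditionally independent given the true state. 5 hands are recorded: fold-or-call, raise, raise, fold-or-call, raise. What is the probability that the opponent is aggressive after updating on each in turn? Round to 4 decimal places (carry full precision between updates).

0.9131

After 'fold-or-call': normaliser = 0.5·0.5000 + 0.8·0.1000 + 0.85·0.4000; P(aggressive) ≈ 0.3731, P(balanced) ≈ 0.1194, P(conservative) ≈ 0.5075
After 'raise': normaliser = 0.5·0.3731 + 0.2·0.1194 + 0.15·0.5075; P(aggressive) ≈ 0.6510, P(balanced) ≈ 0.0833, P(conservative) ≈ 0.2656
After 'raise': normaliser = 0.5·0.6510 + 0.2·0.0833 + 0.15·0.2656; P(aggressive) ≈ 0.8521, P(balanced) ≈ 0.0436, P(conservative) ≈ 0.1043
After 'fold-or-call': normaliser = 0.5·0.8521 + 0.8·0.0436 + 0.85·0.1043; P(aggressive) ≈ 0.7752, P(balanced) ≈ 0.0635, P(conservative) ≈ 0.1613
After 'raise': normaliser = 0.5·0.7752 + 0.2·0.0635 + 0.15·0.1613; P(aggressive) ≈ 0.9131, P(balanced) ≈ 0.0299, P(conservative) ≈ 0.0570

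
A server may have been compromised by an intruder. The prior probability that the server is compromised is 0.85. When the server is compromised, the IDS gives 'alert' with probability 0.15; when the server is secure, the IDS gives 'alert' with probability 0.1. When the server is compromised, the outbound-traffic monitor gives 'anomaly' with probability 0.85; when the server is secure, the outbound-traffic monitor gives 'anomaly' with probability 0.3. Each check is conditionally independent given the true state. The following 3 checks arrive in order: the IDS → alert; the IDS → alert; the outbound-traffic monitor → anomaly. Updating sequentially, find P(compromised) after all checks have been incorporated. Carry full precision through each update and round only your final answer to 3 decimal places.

0.973

After the IDS='alert': P(compromised) = 0.15·0.8500 / (0.15·0.8500 + 0.1·0.1500) ≈ 0.8947
After the IDS='alert': P(compromised) = 0.15·0.8947 / (0.15·0.8947 + 0.1·0.1053) ≈ 0.9273
After the outbound-traffic monitor='anomaly': P(compromised) = 0.85·0.9273 / (0.85·0.9273 + 0.3·0.0727) ≈ 0.9731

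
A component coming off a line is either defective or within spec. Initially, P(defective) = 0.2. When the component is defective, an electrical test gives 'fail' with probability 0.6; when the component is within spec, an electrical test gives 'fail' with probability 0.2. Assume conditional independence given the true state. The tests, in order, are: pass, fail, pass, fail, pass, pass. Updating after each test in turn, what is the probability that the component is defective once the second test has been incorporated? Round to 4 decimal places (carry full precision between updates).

0.2727

After 'pass': P(defective) = 0.4·0.2000 / (0.4·0.2000 + 0.8·0.8000) ≈ 0.1111
After 'fail': P(defective) = 0.6·0.1111 / (0.6·0.1111 + 0.2·0.8889) ≈ 0.2727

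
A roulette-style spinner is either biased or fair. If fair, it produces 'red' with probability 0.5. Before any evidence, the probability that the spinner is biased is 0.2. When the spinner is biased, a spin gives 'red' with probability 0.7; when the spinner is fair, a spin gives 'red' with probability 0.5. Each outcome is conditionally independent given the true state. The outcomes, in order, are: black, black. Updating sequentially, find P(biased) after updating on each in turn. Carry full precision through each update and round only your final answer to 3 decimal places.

0.083

After 'black': P(biased) = 0.3·0.2000 / (0.3·0.2000 + 0.5·0.8000) ≈ 0.1304
After 'black': P(biased) = 0.3·0.1304 / (0.3·0.1304 + 0.5·0.8696) ≈ 0.0826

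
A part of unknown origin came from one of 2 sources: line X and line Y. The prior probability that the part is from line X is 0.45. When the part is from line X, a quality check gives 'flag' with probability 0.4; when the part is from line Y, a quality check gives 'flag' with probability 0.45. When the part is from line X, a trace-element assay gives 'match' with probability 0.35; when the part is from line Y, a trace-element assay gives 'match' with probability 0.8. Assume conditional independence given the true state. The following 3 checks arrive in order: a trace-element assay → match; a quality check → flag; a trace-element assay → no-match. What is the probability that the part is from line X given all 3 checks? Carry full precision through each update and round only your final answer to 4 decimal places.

After a trace-element assay='match': P(line X) = 0.35·0.4500 / (0.35·0.4500 + 0.8·0.5500) ≈ 0.2636
After a quality check='flag': P(line X) = 0.4·0.2636 / (0.4·0.2636 + 0.45·0.7364) ≈ 0.2414
After a trace-element assay='no-match': P(line X) = 0.65·0.2414 / (0.65·0.2414 + 0.2·0.7586) ≈ 0.5084

0.5084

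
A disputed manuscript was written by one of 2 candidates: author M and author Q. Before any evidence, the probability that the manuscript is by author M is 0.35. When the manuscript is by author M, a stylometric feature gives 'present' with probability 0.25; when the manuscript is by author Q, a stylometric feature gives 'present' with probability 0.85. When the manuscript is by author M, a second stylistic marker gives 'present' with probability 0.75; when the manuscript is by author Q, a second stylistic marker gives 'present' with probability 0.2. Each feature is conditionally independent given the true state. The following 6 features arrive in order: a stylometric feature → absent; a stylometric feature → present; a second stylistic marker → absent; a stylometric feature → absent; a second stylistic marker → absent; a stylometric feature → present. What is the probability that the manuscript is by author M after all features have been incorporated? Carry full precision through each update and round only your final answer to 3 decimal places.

0.102

After a stylometric feature='absent': P(author M) = 0.75·0.3500 / (0.75·0.3500 + 0.15·0.6500) ≈ 0.7292
After a stylometric feature='present': P(author M) = 0.25·0.7292 / (0.25·0.7292 + 0.85·0.2708) ≈ 0.4419
After a second stylistic marker='absent': P(author M) = 0.25·0.4419 / (0.25·0.4419 + 0.8·0.5581) ≈ 0.1984
After a stylometric feature='absent': P(author M) = 0.75·0.1984 / (0.75·0.1984 + 0.15·0.8016) ≈ 0.5530
After a second stylistic marker='absent': P(author M) = 0.25·0.5530 / (0.25·0.5530 + 0.8·0.4470) ≈ 0.2788
After a stylometric feature='present': P(author M) = 0.25·0.2788 / (0.25·0.2788 + 0.85·0.7212) ≈ 0.1021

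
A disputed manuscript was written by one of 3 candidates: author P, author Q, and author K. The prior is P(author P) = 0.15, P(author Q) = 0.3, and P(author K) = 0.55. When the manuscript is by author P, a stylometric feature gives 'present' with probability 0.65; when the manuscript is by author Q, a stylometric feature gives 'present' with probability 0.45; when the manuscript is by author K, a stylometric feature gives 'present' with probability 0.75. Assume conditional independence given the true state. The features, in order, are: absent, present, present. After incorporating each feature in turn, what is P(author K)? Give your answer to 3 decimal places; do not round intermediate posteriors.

0.582

Apply Bayes' rule sequentially, carrying P(author K) forward.
After 'absent': normaliser = 0.35·0.1500 + 0.55·0.3000 + 0.25·0.5500; P(author P) ≈ 0.1479, P(author Q) ≈ 0.4648, P(author K) ≈ 0.3873
After 'present': normaliser = 0.65·0.1479 + 0.45·0.4648 + 0.75·0.3873; P(author P) ≈ 0.1613, P(author Q) ≈ 0.3511, P(author K) ≈ 0.4876
After 'present': normaliser = 0.65·0.1613 + 0.45·0.3511 + 0.75·0.4876; P(author P) ≈ 0.1669, P(author Q) ≈ 0.2513, P(author K) ≈ 0.5818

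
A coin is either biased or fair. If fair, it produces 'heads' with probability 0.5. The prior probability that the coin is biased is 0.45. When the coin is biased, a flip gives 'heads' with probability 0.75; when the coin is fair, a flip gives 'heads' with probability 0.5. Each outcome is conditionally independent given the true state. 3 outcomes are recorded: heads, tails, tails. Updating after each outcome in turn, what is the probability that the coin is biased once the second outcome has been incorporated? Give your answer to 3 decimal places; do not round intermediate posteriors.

0.380

Each posterior becomes the prior for the next update.
After 'heads': P(biased) = 0.75·0.4500 / (0.75·0.4500 + 0.5·0.5500) ≈ 0.5510
After 'tails': P(biased) = 0.25·0.5510 / (0.25·0.5510 + 0.5·0.4490) ≈ 0.3803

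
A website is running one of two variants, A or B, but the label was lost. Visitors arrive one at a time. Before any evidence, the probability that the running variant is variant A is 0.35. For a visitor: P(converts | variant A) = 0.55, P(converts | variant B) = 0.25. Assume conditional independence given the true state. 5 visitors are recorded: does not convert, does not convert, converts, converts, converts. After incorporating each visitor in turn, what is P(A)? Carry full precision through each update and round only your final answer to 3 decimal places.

0.674

After 'does not convert': P(A) = 0.45·0.3500 / (0.45·0.3500 + 0.75·0.6500) ≈ 0.2442
After 'does not convert': P(A) = 0.45·0.2442 / (0.45·0.2442 + 0.75·0.7558) ≈ 0.1624
After 'converts': P(A) = 0.55·0.1624 / (0.55·0.1624 + 0.25·0.8376) ≈ 0.2990
After 'converts': P(A) = 0.55·0.2990 / (0.55·0.2990 + 0.25·0.7010) ≈ 0.4841
After 'converts': P(A) = 0.55·0.4841 / (0.55·0.4841 + 0.25·0.5159) ≈ 0.6736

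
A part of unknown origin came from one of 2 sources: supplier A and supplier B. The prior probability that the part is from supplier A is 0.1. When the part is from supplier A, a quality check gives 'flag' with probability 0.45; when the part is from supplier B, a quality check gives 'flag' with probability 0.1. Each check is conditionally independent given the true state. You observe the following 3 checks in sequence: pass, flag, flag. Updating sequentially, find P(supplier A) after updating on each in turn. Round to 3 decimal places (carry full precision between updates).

0.579

Apply Bayes' rule sequentially, carrying P(supplier A) forward.
After 'pass': P(supplier A) = 0.55·0.1000 / (0.55·0.1000 + 0.9·0.9000) ≈ 0.0636
After 'flag': P(supplier A) = 0.45·0.0636 / (0.45·0.0636 + 0.1·0.9364) ≈ 0.2340
After 'flag': P(supplier A) = 0.45·0.2340 / (0.45·0.2340 + 0.1·0.7660) ≈ 0.5789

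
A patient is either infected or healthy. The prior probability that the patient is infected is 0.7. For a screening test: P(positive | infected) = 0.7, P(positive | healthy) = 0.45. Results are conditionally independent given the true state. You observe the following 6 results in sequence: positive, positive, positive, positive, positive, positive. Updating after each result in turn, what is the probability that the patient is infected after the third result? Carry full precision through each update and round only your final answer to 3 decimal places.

Each posterior becomes the prior for the next update.
After 'positive': P(infected) = 0.7·0.7000 / (0.7·0.7000 + 0.45·0.3000) ≈ 0.7840
After 'positive': P(infected) = 0.7·0.7840 / (0.7·0.7840 + 0.45·0.2160) ≈ 0.8495
After 'positive': P(infected) = 0.7·0.8495 / (0.7·0.8495 + 0.45·0.1505) ≈ 0.8978

0.898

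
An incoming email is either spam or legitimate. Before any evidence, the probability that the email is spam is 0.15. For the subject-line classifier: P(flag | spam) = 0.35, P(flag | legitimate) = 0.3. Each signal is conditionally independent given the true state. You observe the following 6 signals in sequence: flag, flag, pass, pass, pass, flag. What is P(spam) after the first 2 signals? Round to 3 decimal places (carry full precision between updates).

Apply Bayes' rule sequentially, carrying P(spam) forward.
After 'flag': P(spam) = 0.35·0.1500 / (0.35·0.1500 + 0.3·0.8500) ≈ 0.1707
After 'flag': P(spam) = 0.35·0.1707 / (0.35·0.1707 + 0.3·0.8293) ≈ 0.1937

0.194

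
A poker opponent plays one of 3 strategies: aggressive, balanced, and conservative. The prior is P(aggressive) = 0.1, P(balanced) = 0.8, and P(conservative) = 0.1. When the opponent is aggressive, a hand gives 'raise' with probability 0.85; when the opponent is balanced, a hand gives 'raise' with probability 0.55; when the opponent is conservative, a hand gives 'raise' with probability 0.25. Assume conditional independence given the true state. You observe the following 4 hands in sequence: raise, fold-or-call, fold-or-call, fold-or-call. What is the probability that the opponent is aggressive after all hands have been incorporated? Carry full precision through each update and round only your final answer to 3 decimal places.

Apply Bayes' rule sequentially, carrying P(aggressive) forward.
After 'raise': normaliser = 0.85·0.1000 + 0.55·0.8000 + 0.25·0.1000; P(aggressive) ≈ 0.1545, P(balanced) ≈ 0.8000, P(conservative) ≈ 0.0455
After 'fold-or-call': normaliser = 0.15·0.1545 + 0.45·0.8000 + 0.75·0.0455; P(aggressive) ≈ 0.0556, P(balanced) ≈ 0.8627, P(conservative) ≈ 0.0817
After 'fold-or-call': normaliser = 0.15·0.0556 + 0.45·0.8627 + 0.75·0.0817; P(aggressive) ≈ 0.0182, P(balanced) ≈ 0.8480, P(conservative) ≈ 0.1338
After 'fold-or-call': normaliser = 0.15·0.0182 + 0.45·0.8480 + 0.75·0.1338; P(aggressive) ≈ 0.0056, P(balanced) ≈ 0.7873, P(conservative) ≈ 0.2071

0.006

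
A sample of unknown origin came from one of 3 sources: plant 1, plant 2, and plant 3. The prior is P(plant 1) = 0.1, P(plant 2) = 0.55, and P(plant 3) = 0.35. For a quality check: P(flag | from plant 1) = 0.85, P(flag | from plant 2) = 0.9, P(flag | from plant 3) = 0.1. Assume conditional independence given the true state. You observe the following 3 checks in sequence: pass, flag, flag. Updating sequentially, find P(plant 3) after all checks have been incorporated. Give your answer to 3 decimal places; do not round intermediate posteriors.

After 'pass': normaliser = 0.15·0.1000 + 0.1·0.5500 + 0.9·0.3500; P(plant 1) ≈ 0.0390, P(plant 2) ≈ 0.1429, P(plant 3) ≈ 0.8182
After 'flag': normaliser = 0.85·0.0390 + 0.9·0.1429 + 0.1·0.8182; P(plant 1) ≈ 0.1360, P(plant 2) ≈ 0.5280, P(plant 3) ≈ 0.3360
After 'flag': normaliser = 0.85·0.1360 + 0.9·0.5280 + 0.1·0.3360; P(plant 1) ≈ 0.1851, P(plant 2) ≈ 0.7611, P(plant 3) ≈ 0.0538

0.054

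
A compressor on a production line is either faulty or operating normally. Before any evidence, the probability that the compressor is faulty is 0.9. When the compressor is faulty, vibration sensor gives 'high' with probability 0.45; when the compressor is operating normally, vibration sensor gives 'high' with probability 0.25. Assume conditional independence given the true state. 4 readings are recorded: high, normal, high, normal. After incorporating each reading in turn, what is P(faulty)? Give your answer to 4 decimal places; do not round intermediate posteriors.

After 'high': P(faulty) = 0.45·0.9000 / (0.45·0.9000 + 0.25·0.1000) ≈ 0.9419
After 'normal': P(faulty) = 0.55·0.9419 / (0.55·0.9419 + 0.75·0.0581) ≈ 0.9224
After 'high': P(faulty) = 0.45·0.9224 / (0.45·0.9224 + 0.25·0.0776) ≈ 0.9553
After 'normal': P(faulty) = 0.55·0.9553 / (0.55·0.9553 + 0.75·0.0447) ≈ 0.9401

0.9401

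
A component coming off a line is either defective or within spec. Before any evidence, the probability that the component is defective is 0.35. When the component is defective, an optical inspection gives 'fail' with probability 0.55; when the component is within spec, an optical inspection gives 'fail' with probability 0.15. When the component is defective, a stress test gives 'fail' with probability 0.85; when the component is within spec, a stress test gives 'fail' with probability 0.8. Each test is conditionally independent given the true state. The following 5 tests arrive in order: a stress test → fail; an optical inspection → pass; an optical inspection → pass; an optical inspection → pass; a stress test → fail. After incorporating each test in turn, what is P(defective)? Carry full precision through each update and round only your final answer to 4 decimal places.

Apply Bayes' rule sequentially, carrying P(defective) forward.
After a stress test='fail': P(defective) = 0.85·0.3500 / (0.85·0.3500 + 0.8·0.6500) ≈ 0.3639
After an optical inspection='pass': P(defective) = 0.45·0.3639 / (0.45·0.3639 + 0.85·0.6361) ≈ 0.2325
After an optical inspection='pass': P(defective) = 0.45·0.2325 / (0.45·0.2325 + 0.85·0.7675) ≈ 0.1382
After an optical inspection='pass': P(defective) = 0.45·0.1382 / (0.45·0.1382 + 0.85·0.8618) ≈ 0.0782
After a stress test='fail': P(defective) = 0.85·0.0782 / (0.85·0.0782 + 0.8·0.9218) ≈ 0.0827

0.0827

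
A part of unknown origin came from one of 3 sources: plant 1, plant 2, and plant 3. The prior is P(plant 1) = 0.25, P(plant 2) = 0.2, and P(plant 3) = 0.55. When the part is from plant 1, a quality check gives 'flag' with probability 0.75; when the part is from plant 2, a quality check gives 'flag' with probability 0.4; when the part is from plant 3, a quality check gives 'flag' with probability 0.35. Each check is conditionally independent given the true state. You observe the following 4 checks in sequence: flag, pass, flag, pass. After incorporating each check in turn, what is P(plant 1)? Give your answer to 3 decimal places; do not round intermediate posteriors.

After 'flag': normaliser = 0.75·0.2500 + 0.4·0.2000 + 0.35·0.5500; P(plant 1) ≈ 0.4076, P(plant 2) ≈ 0.1739, P(plant 3) ≈ 0.4185
After 'pass': normaliser = 0.25·0.4076 + 0.6·0.1739 + 0.65·0.4185; P(plant 1) ≈ 0.2131, P(plant 2) ≈ 0.2182, P(plant 3) ≈ 0.5687
After 'flag': normaliser = 0.75·0.2131 + 0.4·0.2182 + 0.35·0.5687; P(plant 1) ≈ 0.3582, P(plant 2) ≈ 0.1956, P(plant 3) ≈ 0.4462
After 'pass': normaliser = 0.25·0.3582 + 0.6·0.1956 + 0.65·0.4462; P(plant 1) ≈ 0.1802, P(plant 2) ≈ 0.2362, P(plant 3) ≈ 0.5836

0.180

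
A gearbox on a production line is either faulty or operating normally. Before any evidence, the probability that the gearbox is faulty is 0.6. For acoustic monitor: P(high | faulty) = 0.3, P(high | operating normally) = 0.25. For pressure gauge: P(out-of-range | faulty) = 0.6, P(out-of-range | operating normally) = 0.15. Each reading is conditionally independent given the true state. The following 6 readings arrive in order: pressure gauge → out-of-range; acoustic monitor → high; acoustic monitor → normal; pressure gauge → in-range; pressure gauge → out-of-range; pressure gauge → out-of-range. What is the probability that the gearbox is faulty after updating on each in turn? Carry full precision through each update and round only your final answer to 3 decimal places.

After pressure gauge='out-of-range': P(faulty) = 0.6·0.6000 / (0.6·0.6000 + 0.15·0.4000) ≈ 0.8571
After acoustic monitor='high': P(faulty) = 0.3·0.8571 / (0.3·0.8571 + 0.25·0.1429) ≈ 0.8780
After acoustic monitor='normal': P(faulty) = 0.7·0.8780 / (0.7·0.8780 + 0.75·0.1220) ≈ 0.8705
After pressure gauge='in-range': P(faulty) = 0.4·0.8705 / (0.4·0.8705 + 0.85·0.1295) ≈ 0.7598
After pressure gauge='out-of-range': P(faulty) = 0.6·0.7598 / (0.6·0.7598 + 0.15·0.2402) ≈ 0.9267
After pressure gauge='out-of-range': P(faulty) = 0.6·0.9267 / (0.6·0.9267 + 0.15·0.0733) ≈ 0.9806

0.981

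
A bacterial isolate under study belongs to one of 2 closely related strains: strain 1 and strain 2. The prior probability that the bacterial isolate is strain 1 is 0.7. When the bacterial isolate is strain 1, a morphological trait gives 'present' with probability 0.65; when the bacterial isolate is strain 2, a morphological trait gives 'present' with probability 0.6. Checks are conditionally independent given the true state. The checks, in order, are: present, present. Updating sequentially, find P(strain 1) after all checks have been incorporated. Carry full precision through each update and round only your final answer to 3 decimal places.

After 'present': P(strain 1) = 0.65·0.7000 / (0.65·0.7000 + 0.6·0.3000) ≈ 0.7165
After 'present': P(strain 1) = 0.65·0.7165 / (0.65·0.7165 + 0.6·0.2835) ≈ 0.7325

0.733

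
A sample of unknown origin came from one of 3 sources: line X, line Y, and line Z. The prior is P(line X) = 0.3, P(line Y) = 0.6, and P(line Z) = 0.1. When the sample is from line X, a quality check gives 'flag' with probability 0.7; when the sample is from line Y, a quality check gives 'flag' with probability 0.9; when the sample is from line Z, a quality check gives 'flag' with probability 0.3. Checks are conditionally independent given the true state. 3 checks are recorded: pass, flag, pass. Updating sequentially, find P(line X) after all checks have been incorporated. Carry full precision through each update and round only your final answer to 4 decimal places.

Each posterior becomes the prior for the next update.
After 'pass': normaliser = 0.3·0.3000 + 0.1·0.6000 + 0.7·0.1000; P(line X) ≈ 0.4091, P(line Y) ≈ 0.2727, P(line Z) ≈ 0.3182
After 'flag': normaliser = 0.7·0.4091 + 0.9·0.2727 + 0.3·0.3182; P(line X) ≈ 0.4565, P(line Y) ≈ 0.3913, P(line Z) ≈ 0.1522
After 'pass': normaliser = 0.3·0.4565 + 0.1·0.3913 + 0.7·0.1522; P(line X) ≈ 0.4846, P(line Y) ≈ 0.1385, P(line Z) ≈ 0.3769

0.4846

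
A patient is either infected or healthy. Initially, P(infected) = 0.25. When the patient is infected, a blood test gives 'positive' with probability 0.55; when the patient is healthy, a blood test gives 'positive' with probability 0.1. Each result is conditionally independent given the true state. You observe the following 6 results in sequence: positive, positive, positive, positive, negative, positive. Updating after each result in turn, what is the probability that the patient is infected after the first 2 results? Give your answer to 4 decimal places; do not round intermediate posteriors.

Each posterior becomes the prior for the next update.
After 'positive': P(infected) = 0.55·0.2500 / (0.55·0.2500 + 0.1·0.7500) ≈ 0.6471
After 'positive': P(infected) = 0.55·0.6471 / (0.55·0.6471 + 0.1·0.3529) ≈ 0.9098

0.9098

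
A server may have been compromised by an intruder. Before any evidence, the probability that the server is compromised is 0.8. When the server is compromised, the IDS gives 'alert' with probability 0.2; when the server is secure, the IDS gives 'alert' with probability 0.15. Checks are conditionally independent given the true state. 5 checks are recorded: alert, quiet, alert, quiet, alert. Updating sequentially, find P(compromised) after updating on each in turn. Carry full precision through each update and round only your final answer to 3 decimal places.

Apply Bayes' rule sequentially, carrying P(compromised) forward.
After 'alert': P(compromised) = 0.2·0.8000 / (0.2·0.8000 + 0.15·0.2000) ≈ 0.8421
After 'quiet': P(compromised) = 0.8·0.8421 / (0.8·0.8421 + 0.85·0.1579) ≈ 0.8339
After 'alert': P(compromised) = 0.2·0.8339 / (0.2·0.8339 + 0.15·0.1661) ≈ 0.8700
After 'quiet': P(compromised) = 0.8·0.8700 / (0.8·0.8700 + 0.85·0.1300) ≈ 0.8630
After 'alert': P(compromised) = 0.2·0.8630 / (0.2·0.8630 + 0.15·0.1370) ≈ 0.8936

0.894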